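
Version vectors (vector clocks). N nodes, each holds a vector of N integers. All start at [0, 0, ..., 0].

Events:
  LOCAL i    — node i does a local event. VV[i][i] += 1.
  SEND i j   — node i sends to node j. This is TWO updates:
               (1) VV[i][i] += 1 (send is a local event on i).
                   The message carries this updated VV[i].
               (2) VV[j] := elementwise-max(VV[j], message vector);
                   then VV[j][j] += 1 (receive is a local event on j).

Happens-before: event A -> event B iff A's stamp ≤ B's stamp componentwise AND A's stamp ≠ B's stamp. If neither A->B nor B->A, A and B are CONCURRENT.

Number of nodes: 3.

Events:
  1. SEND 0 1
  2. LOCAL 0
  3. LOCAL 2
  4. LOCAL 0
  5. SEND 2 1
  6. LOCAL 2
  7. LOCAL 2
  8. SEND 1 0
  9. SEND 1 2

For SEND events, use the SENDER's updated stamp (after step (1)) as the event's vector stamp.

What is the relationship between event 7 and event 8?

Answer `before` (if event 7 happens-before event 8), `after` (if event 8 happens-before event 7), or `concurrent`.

Answer: concurrent

Derivation:
Initial: VV[0]=[0, 0, 0]
Initial: VV[1]=[0, 0, 0]
Initial: VV[2]=[0, 0, 0]
Event 1: SEND 0->1: VV[0][0]++ -> VV[0]=[1, 0, 0], msg_vec=[1, 0, 0]; VV[1]=max(VV[1],msg_vec) then VV[1][1]++ -> VV[1]=[1, 1, 0]
Event 2: LOCAL 0: VV[0][0]++ -> VV[0]=[2, 0, 0]
Event 3: LOCAL 2: VV[2][2]++ -> VV[2]=[0, 0, 1]
Event 4: LOCAL 0: VV[0][0]++ -> VV[0]=[3, 0, 0]
Event 5: SEND 2->1: VV[2][2]++ -> VV[2]=[0, 0, 2], msg_vec=[0, 0, 2]; VV[1]=max(VV[1],msg_vec) then VV[1][1]++ -> VV[1]=[1, 2, 2]
Event 6: LOCAL 2: VV[2][2]++ -> VV[2]=[0, 0, 3]
Event 7: LOCAL 2: VV[2][2]++ -> VV[2]=[0, 0, 4]
Event 8: SEND 1->0: VV[1][1]++ -> VV[1]=[1, 3, 2], msg_vec=[1, 3, 2]; VV[0]=max(VV[0],msg_vec) then VV[0][0]++ -> VV[0]=[4, 3, 2]
Event 9: SEND 1->2: VV[1][1]++ -> VV[1]=[1, 4, 2], msg_vec=[1, 4, 2]; VV[2]=max(VV[2],msg_vec) then VV[2][2]++ -> VV[2]=[1, 4, 5]
Event 7 stamp: [0, 0, 4]
Event 8 stamp: [1, 3, 2]
[0, 0, 4] <= [1, 3, 2]? False
[1, 3, 2] <= [0, 0, 4]? False
Relation: concurrent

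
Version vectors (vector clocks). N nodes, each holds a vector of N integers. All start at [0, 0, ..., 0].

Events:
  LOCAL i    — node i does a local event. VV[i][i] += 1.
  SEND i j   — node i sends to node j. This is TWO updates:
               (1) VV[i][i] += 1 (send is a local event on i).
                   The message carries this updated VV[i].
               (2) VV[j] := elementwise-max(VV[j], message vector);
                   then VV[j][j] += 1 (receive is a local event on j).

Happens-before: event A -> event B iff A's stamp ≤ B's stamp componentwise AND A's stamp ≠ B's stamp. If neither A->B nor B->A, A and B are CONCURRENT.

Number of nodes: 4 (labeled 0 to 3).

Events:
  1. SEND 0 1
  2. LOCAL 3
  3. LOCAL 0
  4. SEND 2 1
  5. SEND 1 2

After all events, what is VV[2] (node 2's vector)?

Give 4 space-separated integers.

Answer: 1 3 2 0

Derivation:
Initial: VV[0]=[0, 0, 0, 0]
Initial: VV[1]=[0, 0, 0, 0]
Initial: VV[2]=[0, 0, 0, 0]
Initial: VV[3]=[0, 0, 0, 0]
Event 1: SEND 0->1: VV[0][0]++ -> VV[0]=[1, 0, 0, 0], msg_vec=[1, 0, 0, 0]; VV[1]=max(VV[1],msg_vec) then VV[1][1]++ -> VV[1]=[1, 1, 0, 0]
Event 2: LOCAL 3: VV[3][3]++ -> VV[3]=[0, 0, 0, 1]
Event 3: LOCAL 0: VV[0][0]++ -> VV[0]=[2, 0, 0, 0]
Event 4: SEND 2->1: VV[2][2]++ -> VV[2]=[0, 0, 1, 0], msg_vec=[0, 0, 1, 0]; VV[1]=max(VV[1],msg_vec) then VV[1][1]++ -> VV[1]=[1, 2, 1, 0]
Event 5: SEND 1->2: VV[1][1]++ -> VV[1]=[1, 3, 1, 0], msg_vec=[1, 3, 1, 0]; VV[2]=max(VV[2],msg_vec) then VV[2][2]++ -> VV[2]=[1, 3, 2, 0]
Final vectors: VV[0]=[2, 0, 0, 0]; VV[1]=[1, 3, 1, 0]; VV[2]=[1, 3, 2, 0]; VV[3]=[0, 0, 0, 1]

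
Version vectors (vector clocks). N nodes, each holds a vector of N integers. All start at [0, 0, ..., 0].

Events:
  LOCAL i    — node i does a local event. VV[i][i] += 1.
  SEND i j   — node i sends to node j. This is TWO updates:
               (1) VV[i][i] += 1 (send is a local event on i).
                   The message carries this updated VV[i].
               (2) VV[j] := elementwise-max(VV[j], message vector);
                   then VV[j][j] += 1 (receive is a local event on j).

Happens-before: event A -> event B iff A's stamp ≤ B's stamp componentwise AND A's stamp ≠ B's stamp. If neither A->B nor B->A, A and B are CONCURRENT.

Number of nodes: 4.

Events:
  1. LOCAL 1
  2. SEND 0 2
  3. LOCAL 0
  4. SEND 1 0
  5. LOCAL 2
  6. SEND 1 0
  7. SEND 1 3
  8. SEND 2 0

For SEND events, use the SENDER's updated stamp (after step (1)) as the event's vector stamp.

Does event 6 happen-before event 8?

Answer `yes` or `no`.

Initial: VV[0]=[0, 0, 0, 0]
Initial: VV[1]=[0, 0, 0, 0]
Initial: VV[2]=[0, 0, 0, 0]
Initial: VV[3]=[0, 0, 0, 0]
Event 1: LOCAL 1: VV[1][1]++ -> VV[1]=[0, 1, 0, 0]
Event 2: SEND 0->2: VV[0][0]++ -> VV[0]=[1, 0, 0, 0], msg_vec=[1, 0, 0, 0]; VV[2]=max(VV[2],msg_vec) then VV[2][2]++ -> VV[2]=[1, 0, 1, 0]
Event 3: LOCAL 0: VV[0][0]++ -> VV[0]=[2, 0, 0, 0]
Event 4: SEND 1->0: VV[1][1]++ -> VV[1]=[0, 2, 0, 0], msg_vec=[0, 2, 0, 0]; VV[0]=max(VV[0],msg_vec) then VV[0][0]++ -> VV[0]=[3, 2, 0, 0]
Event 5: LOCAL 2: VV[2][2]++ -> VV[2]=[1, 0, 2, 0]
Event 6: SEND 1->0: VV[1][1]++ -> VV[1]=[0, 3, 0, 0], msg_vec=[0, 3, 0, 0]; VV[0]=max(VV[0],msg_vec) then VV[0][0]++ -> VV[0]=[4, 3, 0, 0]
Event 7: SEND 1->3: VV[1][1]++ -> VV[1]=[0, 4, 0, 0], msg_vec=[0, 4, 0, 0]; VV[3]=max(VV[3],msg_vec) then VV[3][3]++ -> VV[3]=[0, 4, 0, 1]
Event 8: SEND 2->0: VV[2][2]++ -> VV[2]=[1, 0, 3, 0], msg_vec=[1, 0, 3, 0]; VV[0]=max(VV[0],msg_vec) then VV[0][0]++ -> VV[0]=[5, 3, 3, 0]
Event 6 stamp: [0, 3, 0, 0]
Event 8 stamp: [1, 0, 3, 0]
[0, 3, 0, 0] <= [1, 0, 3, 0]? False. Equal? False. Happens-before: False

Answer: no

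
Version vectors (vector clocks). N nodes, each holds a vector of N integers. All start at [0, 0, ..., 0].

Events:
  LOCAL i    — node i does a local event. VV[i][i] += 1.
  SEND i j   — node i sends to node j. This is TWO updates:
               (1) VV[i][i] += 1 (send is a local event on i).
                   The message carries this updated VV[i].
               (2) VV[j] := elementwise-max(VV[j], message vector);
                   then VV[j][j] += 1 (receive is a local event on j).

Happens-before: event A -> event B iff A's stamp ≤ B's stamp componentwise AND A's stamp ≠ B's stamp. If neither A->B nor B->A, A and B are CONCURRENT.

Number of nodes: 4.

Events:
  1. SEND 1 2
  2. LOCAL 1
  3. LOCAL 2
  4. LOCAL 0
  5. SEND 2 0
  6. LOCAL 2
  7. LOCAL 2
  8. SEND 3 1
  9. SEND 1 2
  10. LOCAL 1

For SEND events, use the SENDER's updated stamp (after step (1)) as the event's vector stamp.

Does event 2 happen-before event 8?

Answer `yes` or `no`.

Answer: no

Derivation:
Initial: VV[0]=[0, 0, 0, 0]
Initial: VV[1]=[0, 0, 0, 0]
Initial: VV[2]=[0, 0, 0, 0]
Initial: VV[3]=[0, 0, 0, 0]
Event 1: SEND 1->2: VV[1][1]++ -> VV[1]=[0, 1, 0, 0], msg_vec=[0, 1, 0, 0]; VV[2]=max(VV[2],msg_vec) then VV[2][2]++ -> VV[2]=[0, 1, 1, 0]
Event 2: LOCAL 1: VV[1][1]++ -> VV[1]=[0, 2, 0, 0]
Event 3: LOCAL 2: VV[2][2]++ -> VV[2]=[0, 1, 2, 0]
Event 4: LOCAL 0: VV[0][0]++ -> VV[0]=[1, 0, 0, 0]
Event 5: SEND 2->0: VV[2][2]++ -> VV[2]=[0, 1, 3, 0], msg_vec=[0, 1, 3, 0]; VV[0]=max(VV[0],msg_vec) then VV[0][0]++ -> VV[0]=[2, 1, 3, 0]
Event 6: LOCAL 2: VV[2][2]++ -> VV[2]=[0, 1, 4, 0]
Event 7: LOCAL 2: VV[2][2]++ -> VV[2]=[0, 1, 5, 0]
Event 8: SEND 3->1: VV[3][3]++ -> VV[3]=[0, 0, 0, 1], msg_vec=[0, 0, 0, 1]; VV[1]=max(VV[1],msg_vec) then VV[1][1]++ -> VV[1]=[0, 3, 0, 1]
Event 9: SEND 1->2: VV[1][1]++ -> VV[1]=[0, 4, 0, 1], msg_vec=[0, 4, 0, 1]; VV[2]=max(VV[2],msg_vec) then VV[2][2]++ -> VV[2]=[0, 4, 6, 1]
Event 10: LOCAL 1: VV[1][1]++ -> VV[1]=[0, 5, 0, 1]
Event 2 stamp: [0, 2, 0, 0]
Event 8 stamp: [0, 0, 0, 1]
[0, 2, 0, 0] <= [0, 0, 0, 1]? False. Equal? False. Happens-before: False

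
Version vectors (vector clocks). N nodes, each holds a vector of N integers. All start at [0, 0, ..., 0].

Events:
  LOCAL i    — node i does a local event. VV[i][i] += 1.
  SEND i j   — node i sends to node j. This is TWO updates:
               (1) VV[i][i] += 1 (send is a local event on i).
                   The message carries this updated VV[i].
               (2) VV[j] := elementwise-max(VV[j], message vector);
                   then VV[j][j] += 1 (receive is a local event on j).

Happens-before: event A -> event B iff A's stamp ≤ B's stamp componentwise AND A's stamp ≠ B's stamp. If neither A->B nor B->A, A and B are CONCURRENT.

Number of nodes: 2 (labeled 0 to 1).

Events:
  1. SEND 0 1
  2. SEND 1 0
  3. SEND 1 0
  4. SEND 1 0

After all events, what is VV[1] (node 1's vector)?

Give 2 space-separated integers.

Initial: VV[0]=[0, 0]
Initial: VV[1]=[0, 0]
Event 1: SEND 0->1: VV[0][0]++ -> VV[0]=[1, 0], msg_vec=[1, 0]; VV[1]=max(VV[1],msg_vec) then VV[1][1]++ -> VV[1]=[1, 1]
Event 2: SEND 1->0: VV[1][1]++ -> VV[1]=[1, 2], msg_vec=[1, 2]; VV[0]=max(VV[0],msg_vec) then VV[0][0]++ -> VV[0]=[2, 2]
Event 3: SEND 1->0: VV[1][1]++ -> VV[1]=[1, 3], msg_vec=[1, 3]; VV[0]=max(VV[0],msg_vec) then VV[0][0]++ -> VV[0]=[3, 3]
Event 4: SEND 1->0: VV[1][1]++ -> VV[1]=[1, 4], msg_vec=[1, 4]; VV[0]=max(VV[0],msg_vec) then VV[0][0]++ -> VV[0]=[4, 4]
Final vectors: VV[0]=[4, 4]; VV[1]=[1, 4]

Answer: 1 4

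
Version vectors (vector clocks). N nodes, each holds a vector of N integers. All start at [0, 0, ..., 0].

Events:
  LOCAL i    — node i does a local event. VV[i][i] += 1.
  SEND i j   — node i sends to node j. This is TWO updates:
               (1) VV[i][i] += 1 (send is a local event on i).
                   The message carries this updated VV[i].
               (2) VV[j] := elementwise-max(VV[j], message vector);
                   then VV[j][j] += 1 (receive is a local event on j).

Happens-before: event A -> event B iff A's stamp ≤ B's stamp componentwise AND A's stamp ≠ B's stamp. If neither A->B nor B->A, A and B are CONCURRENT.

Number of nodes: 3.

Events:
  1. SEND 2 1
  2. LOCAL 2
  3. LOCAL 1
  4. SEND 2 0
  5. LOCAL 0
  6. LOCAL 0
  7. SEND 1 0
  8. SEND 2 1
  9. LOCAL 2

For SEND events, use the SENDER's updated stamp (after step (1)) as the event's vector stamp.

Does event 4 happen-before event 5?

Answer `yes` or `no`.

Initial: VV[0]=[0, 0, 0]
Initial: VV[1]=[0, 0, 0]
Initial: VV[2]=[0, 0, 0]
Event 1: SEND 2->1: VV[2][2]++ -> VV[2]=[0, 0, 1], msg_vec=[0, 0, 1]; VV[1]=max(VV[1],msg_vec) then VV[1][1]++ -> VV[1]=[0, 1, 1]
Event 2: LOCAL 2: VV[2][2]++ -> VV[2]=[0, 0, 2]
Event 3: LOCAL 1: VV[1][1]++ -> VV[1]=[0, 2, 1]
Event 4: SEND 2->0: VV[2][2]++ -> VV[2]=[0, 0, 3], msg_vec=[0, 0, 3]; VV[0]=max(VV[0],msg_vec) then VV[0][0]++ -> VV[0]=[1, 0, 3]
Event 5: LOCAL 0: VV[0][0]++ -> VV[0]=[2, 0, 3]
Event 6: LOCAL 0: VV[0][0]++ -> VV[0]=[3, 0, 3]
Event 7: SEND 1->0: VV[1][1]++ -> VV[1]=[0, 3, 1], msg_vec=[0, 3, 1]; VV[0]=max(VV[0],msg_vec) then VV[0][0]++ -> VV[0]=[4, 3, 3]
Event 8: SEND 2->1: VV[2][2]++ -> VV[2]=[0, 0, 4], msg_vec=[0, 0, 4]; VV[1]=max(VV[1],msg_vec) then VV[1][1]++ -> VV[1]=[0, 4, 4]
Event 9: LOCAL 2: VV[2][2]++ -> VV[2]=[0, 0, 5]
Event 4 stamp: [0, 0, 3]
Event 5 stamp: [2, 0, 3]
[0, 0, 3] <= [2, 0, 3]? True. Equal? False. Happens-before: True

Answer: yes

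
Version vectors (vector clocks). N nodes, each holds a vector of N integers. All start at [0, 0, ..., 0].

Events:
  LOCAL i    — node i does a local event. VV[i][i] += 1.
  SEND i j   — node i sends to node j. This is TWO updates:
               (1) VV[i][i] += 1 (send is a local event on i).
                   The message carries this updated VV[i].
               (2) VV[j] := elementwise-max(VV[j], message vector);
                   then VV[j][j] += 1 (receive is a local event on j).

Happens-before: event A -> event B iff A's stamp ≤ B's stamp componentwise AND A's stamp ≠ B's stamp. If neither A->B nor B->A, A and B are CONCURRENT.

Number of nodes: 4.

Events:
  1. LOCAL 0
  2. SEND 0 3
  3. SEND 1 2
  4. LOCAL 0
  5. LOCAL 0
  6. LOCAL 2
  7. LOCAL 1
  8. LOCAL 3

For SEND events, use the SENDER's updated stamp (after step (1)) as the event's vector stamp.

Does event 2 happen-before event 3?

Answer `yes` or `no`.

Answer: no

Derivation:
Initial: VV[0]=[0, 0, 0, 0]
Initial: VV[1]=[0, 0, 0, 0]
Initial: VV[2]=[0, 0, 0, 0]
Initial: VV[3]=[0, 0, 0, 0]
Event 1: LOCAL 0: VV[0][0]++ -> VV[0]=[1, 0, 0, 0]
Event 2: SEND 0->3: VV[0][0]++ -> VV[0]=[2, 0, 0, 0], msg_vec=[2, 0, 0, 0]; VV[3]=max(VV[3],msg_vec) then VV[3][3]++ -> VV[3]=[2, 0, 0, 1]
Event 3: SEND 1->2: VV[1][1]++ -> VV[1]=[0, 1, 0, 0], msg_vec=[0, 1, 0, 0]; VV[2]=max(VV[2],msg_vec) then VV[2][2]++ -> VV[2]=[0, 1, 1, 0]
Event 4: LOCAL 0: VV[0][0]++ -> VV[0]=[3, 0, 0, 0]
Event 5: LOCAL 0: VV[0][0]++ -> VV[0]=[4, 0, 0, 0]
Event 6: LOCAL 2: VV[2][2]++ -> VV[2]=[0, 1, 2, 0]
Event 7: LOCAL 1: VV[1][1]++ -> VV[1]=[0, 2, 0, 0]
Event 8: LOCAL 3: VV[3][3]++ -> VV[3]=[2, 0, 0, 2]
Event 2 stamp: [2, 0, 0, 0]
Event 3 stamp: [0, 1, 0, 0]
[2, 0, 0, 0] <= [0, 1, 0, 0]? False. Equal? False. Happens-before: False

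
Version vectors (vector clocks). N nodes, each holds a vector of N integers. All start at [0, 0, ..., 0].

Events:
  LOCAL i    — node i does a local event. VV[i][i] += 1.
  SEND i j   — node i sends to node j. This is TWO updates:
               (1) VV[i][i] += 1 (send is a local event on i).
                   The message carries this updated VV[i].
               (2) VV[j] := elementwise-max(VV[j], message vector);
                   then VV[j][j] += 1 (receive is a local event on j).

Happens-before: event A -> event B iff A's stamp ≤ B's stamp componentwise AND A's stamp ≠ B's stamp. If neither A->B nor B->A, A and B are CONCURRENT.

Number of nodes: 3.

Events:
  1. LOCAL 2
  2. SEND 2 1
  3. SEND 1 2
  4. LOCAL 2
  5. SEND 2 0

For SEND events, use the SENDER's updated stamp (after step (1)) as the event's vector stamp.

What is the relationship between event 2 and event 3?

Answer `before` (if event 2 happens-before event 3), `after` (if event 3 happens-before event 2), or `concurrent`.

Answer: before

Derivation:
Initial: VV[0]=[0, 0, 0]
Initial: VV[1]=[0, 0, 0]
Initial: VV[2]=[0, 0, 0]
Event 1: LOCAL 2: VV[2][2]++ -> VV[2]=[0, 0, 1]
Event 2: SEND 2->1: VV[2][2]++ -> VV[2]=[0, 0, 2], msg_vec=[0, 0, 2]; VV[1]=max(VV[1],msg_vec) then VV[1][1]++ -> VV[1]=[0, 1, 2]
Event 3: SEND 1->2: VV[1][1]++ -> VV[1]=[0, 2, 2], msg_vec=[0, 2, 2]; VV[2]=max(VV[2],msg_vec) then VV[2][2]++ -> VV[2]=[0, 2, 3]
Event 4: LOCAL 2: VV[2][2]++ -> VV[2]=[0, 2, 4]
Event 5: SEND 2->0: VV[2][2]++ -> VV[2]=[0, 2, 5], msg_vec=[0, 2, 5]; VV[0]=max(VV[0],msg_vec) then VV[0][0]++ -> VV[0]=[1, 2, 5]
Event 2 stamp: [0, 0, 2]
Event 3 stamp: [0, 2, 2]
[0, 0, 2] <= [0, 2, 2]? True
[0, 2, 2] <= [0, 0, 2]? False
Relation: before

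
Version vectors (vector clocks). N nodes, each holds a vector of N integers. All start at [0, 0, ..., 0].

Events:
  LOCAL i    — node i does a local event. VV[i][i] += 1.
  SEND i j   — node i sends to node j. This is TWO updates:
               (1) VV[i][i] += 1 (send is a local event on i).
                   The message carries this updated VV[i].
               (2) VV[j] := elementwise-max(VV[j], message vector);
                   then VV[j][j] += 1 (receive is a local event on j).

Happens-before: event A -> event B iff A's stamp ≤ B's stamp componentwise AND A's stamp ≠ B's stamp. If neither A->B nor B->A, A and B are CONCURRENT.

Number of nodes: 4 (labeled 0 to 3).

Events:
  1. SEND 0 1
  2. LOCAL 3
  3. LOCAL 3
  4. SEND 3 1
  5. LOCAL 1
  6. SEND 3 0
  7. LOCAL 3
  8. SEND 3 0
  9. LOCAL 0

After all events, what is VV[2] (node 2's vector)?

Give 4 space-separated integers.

Initial: VV[0]=[0, 0, 0, 0]
Initial: VV[1]=[0, 0, 0, 0]
Initial: VV[2]=[0, 0, 0, 0]
Initial: VV[3]=[0, 0, 0, 0]
Event 1: SEND 0->1: VV[0][0]++ -> VV[0]=[1, 0, 0, 0], msg_vec=[1, 0, 0, 0]; VV[1]=max(VV[1],msg_vec) then VV[1][1]++ -> VV[1]=[1, 1, 0, 0]
Event 2: LOCAL 3: VV[3][3]++ -> VV[3]=[0, 0, 0, 1]
Event 3: LOCAL 3: VV[3][3]++ -> VV[3]=[0, 0, 0, 2]
Event 4: SEND 3->1: VV[3][3]++ -> VV[3]=[0, 0, 0, 3], msg_vec=[0, 0, 0, 3]; VV[1]=max(VV[1],msg_vec) then VV[1][1]++ -> VV[1]=[1, 2, 0, 3]
Event 5: LOCAL 1: VV[1][1]++ -> VV[1]=[1, 3, 0, 3]
Event 6: SEND 3->0: VV[3][3]++ -> VV[3]=[0, 0, 0, 4], msg_vec=[0, 0, 0, 4]; VV[0]=max(VV[0],msg_vec) then VV[0][0]++ -> VV[0]=[2, 0, 0, 4]
Event 7: LOCAL 3: VV[3][3]++ -> VV[3]=[0, 0, 0, 5]
Event 8: SEND 3->0: VV[3][3]++ -> VV[3]=[0, 0, 0, 6], msg_vec=[0, 0, 0, 6]; VV[0]=max(VV[0],msg_vec) then VV[0][0]++ -> VV[0]=[3, 0, 0, 6]
Event 9: LOCAL 0: VV[0][0]++ -> VV[0]=[4, 0, 0, 6]
Final vectors: VV[0]=[4, 0, 0, 6]; VV[1]=[1, 3, 0, 3]; VV[2]=[0, 0, 0, 0]; VV[3]=[0, 0, 0, 6]

Answer: 0 0 0 0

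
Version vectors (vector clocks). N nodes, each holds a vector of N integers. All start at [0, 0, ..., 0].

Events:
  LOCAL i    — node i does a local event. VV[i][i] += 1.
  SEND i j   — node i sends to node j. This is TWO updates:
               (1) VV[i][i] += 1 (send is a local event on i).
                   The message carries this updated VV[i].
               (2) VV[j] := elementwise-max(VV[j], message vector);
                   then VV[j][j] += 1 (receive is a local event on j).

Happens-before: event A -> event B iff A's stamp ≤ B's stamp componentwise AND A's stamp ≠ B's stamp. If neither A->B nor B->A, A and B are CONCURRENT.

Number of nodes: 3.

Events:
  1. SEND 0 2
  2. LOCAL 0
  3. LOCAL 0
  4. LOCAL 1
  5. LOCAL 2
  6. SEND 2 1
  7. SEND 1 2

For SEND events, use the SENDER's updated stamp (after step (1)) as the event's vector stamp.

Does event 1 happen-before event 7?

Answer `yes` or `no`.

Initial: VV[0]=[0, 0, 0]
Initial: VV[1]=[0, 0, 0]
Initial: VV[2]=[0, 0, 0]
Event 1: SEND 0->2: VV[0][0]++ -> VV[0]=[1, 0, 0], msg_vec=[1, 0, 0]; VV[2]=max(VV[2],msg_vec) then VV[2][2]++ -> VV[2]=[1, 0, 1]
Event 2: LOCAL 0: VV[0][0]++ -> VV[0]=[2, 0, 0]
Event 3: LOCAL 0: VV[0][0]++ -> VV[0]=[3, 0, 0]
Event 4: LOCAL 1: VV[1][1]++ -> VV[1]=[0, 1, 0]
Event 5: LOCAL 2: VV[2][2]++ -> VV[2]=[1, 0, 2]
Event 6: SEND 2->1: VV[2][2]++ -> VV[2]=[1, 0, 3], msg_vec=[1, 0, 3]; VV[1]=max(VV[1],msg_vec) then VV[1][1]++ -> VV[1]=[1, 2, 3]
Event 7: SEND 1->2: VV[1][1]++ -> VV[1]=[1, 3, 3], msg_vec=[1, 3, 3]; VV[2]=max(VV[2],msg_vec) then VV[2][2]++ -> VV[2]=[1, 3, 4]
Event 1 stamp: [1, 0, 0]
Event 7 stamp: [1, 3, 3]
[1, 0, 0] <= [1, 3, 3]? True. Equal? False. Happens-before: True

Answer: yes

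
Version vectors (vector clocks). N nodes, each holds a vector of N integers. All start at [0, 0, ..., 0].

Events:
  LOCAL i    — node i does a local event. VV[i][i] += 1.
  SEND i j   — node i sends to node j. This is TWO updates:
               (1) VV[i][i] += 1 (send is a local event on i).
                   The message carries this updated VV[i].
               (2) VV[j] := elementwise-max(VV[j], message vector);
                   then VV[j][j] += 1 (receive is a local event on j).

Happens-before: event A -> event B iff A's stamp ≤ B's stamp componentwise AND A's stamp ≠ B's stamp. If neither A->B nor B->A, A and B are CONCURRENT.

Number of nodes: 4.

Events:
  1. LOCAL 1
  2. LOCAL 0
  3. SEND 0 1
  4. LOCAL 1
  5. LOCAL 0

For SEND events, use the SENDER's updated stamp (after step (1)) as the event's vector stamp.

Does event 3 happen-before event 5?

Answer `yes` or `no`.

Answer: yes

Derivation:
Initial: VV[0]=[0, 0, 0, 0]
Initial: VV[1]=[0, 0, 0, 0]
Initial: VV[2]=[0, 0, 0, 0]
Initial: VV[3]=[0, 0, 0, 0]
Event 1: LOCAL 1: VV[1][1]++ -> VV[1]=[0, 1, 0, 0]
Event 2: LOCAL 0: VV[0][0]++ -> VV[0]=[1, 0, 0, 0]
Event 3: SEND 0->1: VV[0][0]++ -> VV[0]=[2, 0, 0, 0], msg_vec=[2, 0, 0, 0]; VV[1]=max(VV[1],msg_vec) then VV[1][1]++ -> VV[1]=[2, 2, 0, 0]
Event 4: LOCAL 1: VV[1][1]++ -> VV[1]=[2, 3, 0, 0]
Event 5: LOCAL 0: VV[0][0]++ -> VV[0]=[3, 0, 0, 0]
Event 3 stamp: [2, 0, 0, 0]
Event 5 stamp: [3, 0, 0, 0]
[2, 0, 0, 0] <= [3, 0, 0, 0]? True. Equal? False. Happens-before: True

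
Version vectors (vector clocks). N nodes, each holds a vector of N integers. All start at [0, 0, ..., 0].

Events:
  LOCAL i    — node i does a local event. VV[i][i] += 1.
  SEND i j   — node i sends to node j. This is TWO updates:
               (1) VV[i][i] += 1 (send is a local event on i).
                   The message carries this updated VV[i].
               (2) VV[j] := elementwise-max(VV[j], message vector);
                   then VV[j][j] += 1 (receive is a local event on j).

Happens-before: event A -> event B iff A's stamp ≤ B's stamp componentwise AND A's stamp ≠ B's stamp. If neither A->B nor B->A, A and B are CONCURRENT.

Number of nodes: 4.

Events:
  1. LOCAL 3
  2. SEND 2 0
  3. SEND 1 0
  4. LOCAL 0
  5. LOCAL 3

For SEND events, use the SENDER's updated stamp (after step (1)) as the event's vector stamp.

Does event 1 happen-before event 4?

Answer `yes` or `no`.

Initial: VV[0]=[0, 0, 0, 0]
Initial: VV[1]=[0, 0, 0, 0]
Initial: VV[2]=[0, 0, 0, 0]
Initial: VV[3]=[0, 0, 0, 0]
Event 1: LOCAL 3: VV[3][3]++ -> VV[3]=[0, 0, 0, 1]
Event 2: SEND 2->0: VV[2][2]++ -> VV[2]=[0, 0, 1, 0], msg_vec=[0, 0, 1, 0]; VV[0]=max(VV[0],msg_vec) then VV[0][0]++ -> VV[0]=[1, 0, 1, 0]
Event 3: SEND 1->0: VV[1][1]++ -> VV[1]=[0, 1, 0, 0], msg_vec=[0, 1, 0, 0]; VV[0]=max(VV[0],msg_vec) then VV[0][0]++ -> VV[0]=[2, 1, 1, 0]
Event 4: LOCAL 0: VV[0][0]++ -> VV[0]=[3, 1, 1, 0]
Event 5: LOCAL 3: VV[3][3]++ -> VV[3]=[0, 0, 0, 2]
Event 1 stamp: [0, 0, 0, 1]
Event 4 stamp: [3, 1, 1, 0]
[0, 0, 0, 1] <= [3, 1, 1, 0]? False. Equal? False. Happens-before: False

Answer: no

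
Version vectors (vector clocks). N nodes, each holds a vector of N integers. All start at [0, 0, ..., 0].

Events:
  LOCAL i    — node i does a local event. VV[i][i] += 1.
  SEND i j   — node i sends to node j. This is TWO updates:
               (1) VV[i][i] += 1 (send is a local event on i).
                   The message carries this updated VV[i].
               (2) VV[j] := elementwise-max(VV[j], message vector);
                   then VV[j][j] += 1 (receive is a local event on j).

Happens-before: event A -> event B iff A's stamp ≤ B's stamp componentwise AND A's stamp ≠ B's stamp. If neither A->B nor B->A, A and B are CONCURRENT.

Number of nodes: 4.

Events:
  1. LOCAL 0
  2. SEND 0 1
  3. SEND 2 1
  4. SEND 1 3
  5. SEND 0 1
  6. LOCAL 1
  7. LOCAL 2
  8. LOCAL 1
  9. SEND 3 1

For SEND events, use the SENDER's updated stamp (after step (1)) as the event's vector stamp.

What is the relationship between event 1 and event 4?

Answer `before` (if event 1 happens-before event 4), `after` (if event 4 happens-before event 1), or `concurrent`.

Answer: before

Derivation:
Initial: VV[0]=[0, 0, 0, 0]
Initial: VV[1]=[0, 0, 0, 0]
Initial: VV[2]=[0, 0, 0, 0]
Initial: VV[3]=[0, 0, 0, 0]
Event 1: LOCAL 0: VV[0][0]++ -> VV[0]=[1, 0, 0, 0]
Event 2: SEND 0->1: VV[0][0]++ -> VV[0]=[2, 0, 0, 0], msg_vec=[2, 0, 0, 0]; VV[1]=max(VV[1],msg_vec) then VV[1][1]++ -> VV[1]=[2, 1, 0, 0]
Event 3: SEND 2->1: VV[2][2]++ -> VV[2]=[0, 0, 1, 0], msg_vec=[0, 0, 1, 0]; VV[1]=max(VV[1],msg_vec) then VV[1][1]++ -> VV[1]=[2, 2, 1, 0]
Event 4: SEND 1->3: VV[1][1]++ -> VV[1]=[2, 3, 1, 0], msg_vec=[2, 3, 1, 0]; VV[3]=max(VV[3],msg_vec) then VV[3][3]++ -> VV[3]=[2, 3, 1, 1]
Event 5: SEND 0->1: VV[0][0]++ -> VV[0]=[3, 0, 0, 0], msg_vec=[3, 0, 0, 0]; VV[1]=max(VV[1],msg_vec) then VV[1][1]++ -> VV[1]=[3, 4, 1, 0]
Event 6: LOCAL 1: VV[1][1]++ -> VV[1]=[3, 5, 1, 0]
Event 7: LOCAL 2: VV[2][2]++ -> VV[2]=[0, 0, 2, 0]
Event 8: LOCAL 1: VV[1][1]++ -> VV[1]=[3, 6, 1, 0]
Event 9: SEND 3->1: VV[3][3]++ -> VV[3]=[2, 3, 1, 2], msg_vec=[2, 3, 1, 2]; VV[1]=max(VV[1],msg_vec) then VV[1][1]++ -> VV[1]=[3, 7, 1, 2]
Event 1 stamp: [1, 0, 0, 0]
Event 4 stamp: [2, 3, 1, 0]
[1, 0, 0, 0] <= [2, 3, 1, 0]? True
[2, 3, 1, 0] <= [1, 0, 0, 0]? False
Relation: before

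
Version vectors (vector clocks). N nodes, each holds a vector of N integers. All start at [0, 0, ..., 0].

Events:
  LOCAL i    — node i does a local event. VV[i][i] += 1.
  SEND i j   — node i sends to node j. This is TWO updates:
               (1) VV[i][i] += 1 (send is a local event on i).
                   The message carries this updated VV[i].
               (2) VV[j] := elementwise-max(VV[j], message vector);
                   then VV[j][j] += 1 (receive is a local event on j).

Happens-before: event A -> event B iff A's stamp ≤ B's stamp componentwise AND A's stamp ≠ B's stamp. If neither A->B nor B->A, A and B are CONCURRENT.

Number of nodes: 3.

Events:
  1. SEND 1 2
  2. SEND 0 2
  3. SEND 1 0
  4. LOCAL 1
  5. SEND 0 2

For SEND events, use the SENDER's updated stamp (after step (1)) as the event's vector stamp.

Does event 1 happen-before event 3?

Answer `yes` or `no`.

Initial: VV[0]=[0, 0, 0]
Initial: VV[1]=[0, 0, 0]
Initial: VV[2]=[0, 0, 0]
Event 1: SEND 1->2: VV[1][1]++ -> VV[1]=[0, 1, 0], msg_vec=[0, 1, 0]; VV[2]=max(VV[2],msg_vec) then VV[2][2]++ -> VV[2]=[0, 1, 1]
Event 2: SEND 0->2: VV[0][0]++ -> VV[0]=[1, 0, 0], msg_vec=[1, 0, 0]; VV[2]=max(VV[2],msg_vec) then VV[2][2]++ -> VV[2]=[1, 1, 2]
Event 3: SEND 1->0: VV[1][1]++ -> VV[1]=[0, 2, 0], msg_vec=[0, 2, 0]; VV[0]=max(VV[0],msg_vec) then VV[0][0]++ -> VV[0]=[2, 2, 0]
Event 4: LOCAL 1: VV[1][1]++ -> VV[1]=[0, 3, 0]
Event 5: SEND 0->2: VV[0][0]++ -> VV[0]=[3, 2, 0], msg_vec=[3, 2, 0]; VV[2]=max(VV[2],msg_vec) then VV[2][2]++ -> VV[2]=[3, 2, 3]
Event 1 stamp: [0, 1, 0]
Event 3 stamp: [0, 2, 0]
[0, 1, 0] <= [0, 2, 0]? True. Equal? False. Happens-before: True

Answer: yes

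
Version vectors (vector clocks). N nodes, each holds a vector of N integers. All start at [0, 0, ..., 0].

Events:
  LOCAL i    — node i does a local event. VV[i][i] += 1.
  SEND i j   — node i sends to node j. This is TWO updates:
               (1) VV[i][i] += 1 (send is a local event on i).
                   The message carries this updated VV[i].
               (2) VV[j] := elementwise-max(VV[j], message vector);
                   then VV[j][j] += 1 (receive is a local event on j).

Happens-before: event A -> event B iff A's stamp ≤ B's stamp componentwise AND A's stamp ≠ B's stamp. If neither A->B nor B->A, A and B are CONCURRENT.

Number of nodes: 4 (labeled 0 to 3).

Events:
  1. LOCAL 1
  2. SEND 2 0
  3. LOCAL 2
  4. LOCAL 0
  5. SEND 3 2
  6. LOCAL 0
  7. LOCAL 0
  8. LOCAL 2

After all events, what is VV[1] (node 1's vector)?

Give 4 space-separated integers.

Initial: VV[0]=[0, 0, 0, 0]
Initial: VV[1]=[0, 0, 0, 0]
Initial: VV[2]=[0, 0, 0, 0]
Initial: VV[3]=[0, 0, 0, 0]
Event 1: LOCAL 1: VV[1][1]++ -> VV[1]=[0, 1, 0, 0]
Event 2: SEND 2->0: VV[2][2]++ -> VV[2]=[0, 0, 1, 0], msg_vec=[0, 0, 1, 0]; VV[0]=max(VV[0],msg_vec) then VV[0][0]++ -> VV[0]=[1, 0, 1, 0]
Event 3: LOCAL 2: VV[2][2]++ -> VV[2]=[0, 0, 2, 0]
Event 4: LOCAL 0: VV[0][0]++ -> VV[0]=[2, 0, 1, 0]
Event 5: SEND 3->2: VV[3][3]++ -> VV[3]=[0, 0, 0, 1], msg_vec=[0, 0, 0, 1]; VV[2]=max(VV[2],msg_vec) then VV[2][2]++ -> VV[2]=[0, 0, 3, 1]
Event 6: LOCAL 0: VV[0][0]++ -> VV[0]=[3, 0, 1, 0]
Event 7: LOCAL 0: VV[0][0]++ -> VV[0]=[4, 0, 1, 0]
Event 8: LOCAL 2: VV[2][2]++ -> VV[2]=[0, 0, 4, 1]
Final vectors: VV[0]=[4, 0, 1, 0]; VV[1]=[0, 1, 0, 0]; VV[2]=[0, 0, 4, 1]; VV[3]=[0, 0, 0, 1]

Answer: 0 1 0 0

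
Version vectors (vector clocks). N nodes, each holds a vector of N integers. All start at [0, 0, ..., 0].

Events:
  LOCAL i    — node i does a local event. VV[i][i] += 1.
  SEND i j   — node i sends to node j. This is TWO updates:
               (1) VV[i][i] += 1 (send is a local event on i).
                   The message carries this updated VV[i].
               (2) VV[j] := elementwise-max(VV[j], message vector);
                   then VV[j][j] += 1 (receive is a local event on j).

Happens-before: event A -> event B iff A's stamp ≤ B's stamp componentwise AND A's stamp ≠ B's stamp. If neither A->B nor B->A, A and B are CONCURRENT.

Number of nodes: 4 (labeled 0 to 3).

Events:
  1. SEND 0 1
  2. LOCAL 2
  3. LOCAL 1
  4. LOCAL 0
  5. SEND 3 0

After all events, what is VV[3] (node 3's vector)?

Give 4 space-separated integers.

Answer: 0 0 0 1

Derivation:
Initial: VV[0]=[0, 0, 0, 0]
Initial: VV[1]=[0, 0, 0, 0]
Initial: VV[2]=[0, 0, 0, 0]
Initial: VV[3]=[0, 0, 0, 0]
Event 1: SEND 0->1: VV[0][0]++ -> VV[0]=[1, 0, 0, 0], msg_vec=[1, 0, 0, 0]; VV[1]=max(VV[1],msg_vec) then VV[1][1]++ -> VV[1]=[1, 1, 0, 0]
Event 2: LOCAL 2: VV[2][2]++ -> VV[2]=[0, 0, 1, 0]
Event 3: LOCAL 1: VV[1][1]++ -> VV[1]=[1, 2, 0, 0]
Event 4: LOCAL 0: VV[0][0]++ -> VV[0]=[2, 0, 0, 0]
Event 5: SEND 3->0: VV[3][3]++ -> VV[3]=[0, 0, 0, 1], msg_vec=[0, 0, 0, 1]; VV[0]=max(VV[0],msg_vec) then VV[0][0]++ -> VV[0]=[3, 0, 0, 1]
Final vectors: VV[0]=[3, 0, 0, 1]; VV[1]=[1, 2, 0, 0]; VV[2]=[0, 0, 1, 0]; VV[3]=[0, 0, 0, 1]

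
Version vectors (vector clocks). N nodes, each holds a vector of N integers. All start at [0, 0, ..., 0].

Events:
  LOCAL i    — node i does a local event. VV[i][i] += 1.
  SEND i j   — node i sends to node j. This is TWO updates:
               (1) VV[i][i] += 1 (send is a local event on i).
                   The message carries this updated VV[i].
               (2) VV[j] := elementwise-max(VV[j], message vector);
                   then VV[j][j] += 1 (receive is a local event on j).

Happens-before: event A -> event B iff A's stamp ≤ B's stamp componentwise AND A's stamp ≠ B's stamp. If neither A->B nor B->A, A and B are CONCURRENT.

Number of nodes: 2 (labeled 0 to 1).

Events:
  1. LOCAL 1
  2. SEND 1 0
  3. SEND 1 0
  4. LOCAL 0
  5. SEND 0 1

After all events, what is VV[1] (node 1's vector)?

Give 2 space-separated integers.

Initial: VV[0]=[0, 0]
Initial: VV[1]=[0, 0]
Event 1: LOCAL 1: VV[1][1]++ -> VV[1]=[0, 1]
Event 2: SEND 1->0: VV[1][1]++ -> VV[1]=[0, 2], msg_vec=[0, 2]; VV[0]=max(VV[0],msg_vec) then VV[0][0]++ -> VV[0]=[1, 2]
Event 3: SEND 1->0: VV[1][1]++ -> VV[1]=[0, 3], msg_vec=[0, 3]; VV[0]=max(VV[0],msg_vec) then VV[0][0]++ -> VV[0]=[2, 3]
Event 4: LOCAL 0: VV[0][0]++ -> VV[0]=[3, 3]
Event 5: SEND 0->1: VV[0][0]++ -> VV[0]=[4, 3], msg_vec=[4, 3]; VV[1]=max(VV[1],msg_vec) then VV[1][1]++ -> VV[1]=[4, 4]
Final vectors: VV[0]=[4, 3]; VV[1]=[4, 4]

Answer: 4 4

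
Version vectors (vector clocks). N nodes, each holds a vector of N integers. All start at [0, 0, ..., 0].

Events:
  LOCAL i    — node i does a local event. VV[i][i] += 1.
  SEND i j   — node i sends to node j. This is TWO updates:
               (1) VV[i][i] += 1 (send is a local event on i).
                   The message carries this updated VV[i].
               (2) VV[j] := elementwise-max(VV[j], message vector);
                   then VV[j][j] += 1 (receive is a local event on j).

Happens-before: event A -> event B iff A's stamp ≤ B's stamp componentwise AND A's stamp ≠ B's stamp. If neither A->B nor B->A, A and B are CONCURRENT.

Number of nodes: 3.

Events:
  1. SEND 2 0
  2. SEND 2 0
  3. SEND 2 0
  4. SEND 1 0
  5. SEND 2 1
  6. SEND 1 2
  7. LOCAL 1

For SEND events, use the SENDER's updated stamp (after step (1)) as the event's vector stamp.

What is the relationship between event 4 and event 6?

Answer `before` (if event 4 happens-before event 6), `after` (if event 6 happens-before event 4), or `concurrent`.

Initial: VV[0]=[0, 0, 0]
Initial: VV[1]=[0, 0, 0]
Initial: VV[2]=[0, 0, 0]
Event 1: SEND 2->0: VV[2][2]++ -> VV[2]=[0, 0, 1], msg_vec=[0, 0, 1]; VV[0]=max(VV[0],msg_vec) then VV[0][0]++ -> VV[0]=[1, 0, 1]
Event 2: SEND 2->0: VV[2][2]++ -> VV[2]=[0, 0, 2], msg_vec=[0, 0, 2]; VV[0]=max(VV[0],msg_vec) then VV[0][0]++ -> VV[0]=[2, 0, 2]
Event 3: SEND 2->0: VV[2][2]++ -> VV[2]=[0, 0, 3], msg_vec=[0, 0, 3]; VV[0]=max(VV[0],msg_vec) then VV[0][0]++ -> VV[0]=[3, 0, 3]
Event 4: SEND 1->0: VV[1][1]++ -> VV[1]=[0, 1, 0], msg_vec=[0, 1, 0]; VV[0]=max(VV[0],msg_vec) then VV[0][0]++ -> VV[0]=[4, 1, 3]
Event 5: SEND 2->1: VV[2][2]++ -> VV[2]=[0, 0, 4], msg_vec=[0, 0, 4]; VV[1]=max(VV[1],msg_vec) then VV[1][1]++ -> VV[1]=[0, 2, 4]
Event 6: SEND 1->2: VV[1][1]++ -> VV[1]=[0, 3, 4], msg_vec=[0, 3, 4]; VV[2]=max(VV[2],msg_vec) then VV[2][2]++ -> VV[2]=[0, 3, 5]
Event 7: LOCAL 1: VV[1][1]++ -> VV[1]=[0, 4, 4]
Event 4 stamp: [0, 1, 0]
Event 6 stamp: [0, 3, 4]
[0, 1, 0] <= [0, 3, 4]? True
[0, 3, 4] <= [0, 1, 0]? False
Relation: before

Answer: before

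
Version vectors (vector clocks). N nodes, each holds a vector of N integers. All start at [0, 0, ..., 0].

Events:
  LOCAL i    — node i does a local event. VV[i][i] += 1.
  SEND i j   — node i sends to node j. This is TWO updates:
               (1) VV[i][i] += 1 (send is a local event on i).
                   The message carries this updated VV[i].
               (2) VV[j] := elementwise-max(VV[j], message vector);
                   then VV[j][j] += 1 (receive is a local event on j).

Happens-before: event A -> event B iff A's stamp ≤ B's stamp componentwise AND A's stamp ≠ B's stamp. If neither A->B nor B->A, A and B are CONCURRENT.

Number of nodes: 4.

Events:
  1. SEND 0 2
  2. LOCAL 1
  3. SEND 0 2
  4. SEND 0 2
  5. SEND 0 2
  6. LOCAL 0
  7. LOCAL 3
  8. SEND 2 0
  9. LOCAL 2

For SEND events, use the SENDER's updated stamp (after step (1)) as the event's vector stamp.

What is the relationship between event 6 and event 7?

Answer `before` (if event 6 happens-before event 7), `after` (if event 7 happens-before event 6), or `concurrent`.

Initial: VV[0]=[0, 0, 0, 0]
Initial: VV[1]=[0, 0, 0, 0]
Initial: VV[2]=[0, 0, 0, 0]
Initial: VV[3]=[0, 0, 0, 0]
Event 1: SEND 0->2: VV[0][0]++ -> VV[0]=[1, 0, 0, 0], msg_vec=[1, 0, 0, 0]; VV[2]=max(VV[2],msg_vec) then VV[2][2]++ -> VV[2]=[1, 0, 1, 0]
Event 2: LOCAL 1: VV[1][1]++ -> VV[1]=[0, 1, 0, 0]
Event 3: SEND 0->2: VV[0][0]++ -> VV[0]=[2, 0, 0, 0], msg_vec=[2, 0, 0, 0]; VV[2]=max(VV[2],msg_vec) then VV[2][2]++ -> VV[2]=[2, 0, 2, 0]
Event 4: SEND 0->2: VV[0][0]++ -> VV[0]=[3, 0, 0, 0], msg_vec=[3, 0, 0, 0]; VV[2]=max(VV[2],msg_vec) then VV[2][2]++ -> VV[2]=[3, 0, 3, 0]
Event 5: SEND 0->2: VV[0][0]++ -> VV[0]=[4, 0, 0, 0], msg_vec=[4, 0, 0, 0]; VV[2]=max(VV[2],msg_vec) then VV[2][2]++ -> VV[2]=[4, 0, 4, 0]
Event 6: LOCAL 0: VV[0][0]++ -> VV[0]=[5, 0, 0, 0]
Event 7: LOCAL 3: VV[3][3]++ -> VV[3]=[0, 0, 0, 1]
Event 8: SEND 2->0: VV[2][2]++ -> VV[2]=[4, 0, 5, 0], msg_vec=[4, 0, 5, 0]; VV[0]=max(VV[0],msg_vec) then VV[0][0]++ -> VV[0]=[6, 0, 5, 0]
Event 9: LOCAL 2: VV[2][2]++ -> VV[2]=[4, 0, 6, 0]
Event 6 stamp: [5, 0, 0, 0]
Event 7 stamp: [0, 0, 0, 1]
[5, 0, 0, 0] <= [0, 0, 0, 1]? False
[0, 0, 0, 1] <= [5, 0, 0, 0]? False
Relation: concurrent

Answer: concurrent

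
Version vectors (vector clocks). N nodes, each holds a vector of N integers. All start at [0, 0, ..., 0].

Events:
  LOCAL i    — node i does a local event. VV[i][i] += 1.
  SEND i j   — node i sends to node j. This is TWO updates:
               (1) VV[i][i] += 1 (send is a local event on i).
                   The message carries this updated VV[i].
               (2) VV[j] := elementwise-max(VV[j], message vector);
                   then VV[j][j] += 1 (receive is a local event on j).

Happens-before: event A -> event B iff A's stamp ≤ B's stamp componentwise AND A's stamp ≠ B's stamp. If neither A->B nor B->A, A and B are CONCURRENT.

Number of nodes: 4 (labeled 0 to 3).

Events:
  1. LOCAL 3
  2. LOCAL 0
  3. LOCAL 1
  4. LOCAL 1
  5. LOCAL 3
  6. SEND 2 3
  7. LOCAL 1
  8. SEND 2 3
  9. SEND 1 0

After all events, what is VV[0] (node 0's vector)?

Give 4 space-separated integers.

Answer: 2 4 0 0

Derivation:
Initial: VV[0]=[0, 0, 0, 0]
Initial: VV[1]=[0, 0, 0, 0]
Initial: VV[2]=[0, 0, 0, 0]
Initial: VV[3]=[0, 0, 0, 0]
Event 1: LOCAL 3: VV[3][3]++ -> VV[3]=[0, 0, 0, 1]
Event 2: LOCAL 0: VV[0][0]++ -> VV[0]=[1, 0, 0, 0]
Event 3: LOCAL 1: VV[1][1]++ -> VV[1]=[0, 1, 0, 0]
Event 4: LOCAL 1: VV[1][1]++ -> VV[1]=[0, 2, 0, 0]
Event 5: LOCAL 3: VV[3][3]++ -> VV[3]=[0, 0, 0, 2]
Event 6: SEND 2->3: VV[2][2]++ -> VV[2]=[0, 0, 1, 0], msg_vec=[0, 0, 1, 0]; VV[3]=max(VV[3],msg_vec) then VV[3][3]++ -> VV[3]=[0, 0, 1, 3]
Event 7: LOCAL 1: VV[1][1]++ -> VV[1]=[0, 3, 0, 0]
Event 8: SEND 2->3: VV[2][2]++ -> VV[2]=[0, 0, 2, 0], msg_vec=[0, 0, 2, 0]; VV[3]=max(VV[3],msg_vec) then VV[3][3]++ -> VV[3]=[0, 0, 2, 4]
Event 9: SEND 1->0: VV[1][1]++ -> VV[1]=[0, 4, 0, 0], msg_vec=[0, 4, 0, 0]; VV[0]=max(VV[0],msg_vec) then VV[0][0]++ -> VV[0]=[2, 4, 0, 0]
Final vectors: VV[0]=[2, 4, 0, 0]; VV[1]=[0, 4, 0, 0]; VV[2]=[0, 0, 2, 0]; VV[3]=[0, 0, 2, 4]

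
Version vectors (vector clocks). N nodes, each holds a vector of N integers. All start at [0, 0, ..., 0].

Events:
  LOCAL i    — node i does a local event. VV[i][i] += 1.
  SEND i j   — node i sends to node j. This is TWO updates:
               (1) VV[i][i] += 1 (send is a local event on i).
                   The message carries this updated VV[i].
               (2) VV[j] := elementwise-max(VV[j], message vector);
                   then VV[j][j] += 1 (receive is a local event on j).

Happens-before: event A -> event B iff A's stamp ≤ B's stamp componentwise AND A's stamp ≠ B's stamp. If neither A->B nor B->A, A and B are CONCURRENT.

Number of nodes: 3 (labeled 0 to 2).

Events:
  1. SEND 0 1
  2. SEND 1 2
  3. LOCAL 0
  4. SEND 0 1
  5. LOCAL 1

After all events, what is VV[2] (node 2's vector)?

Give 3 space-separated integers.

Initial: VV[0]=[0, 0, 0]
Initial: VV[1]=[0, 0, 0]
Initial: VV[2]=[0, 0, 0]
Event 1: SEND 0->1: VV[0][0]++ -> VV[0]=[1, 0, 0], msg_vec=[1, 0, 0]; VV[1]=max(VV[1],msg_vec) then VV[1][1]++ -> VV[1]=[1, 1, 0]
Event 2: SEND 1->2: VV[1][1]++ -> VV[1]=[1, 2, 0], msg_vec=[1, 2, 0]; VV[2]=max(VV[2],msg_vec) then VV[2][2]++ -> VV[2]=[1, 2, 1]
Event 3: LOCAL 0: VV[0][0]++ -> VV[0]=[2, 0, 0]
Event 4: SEND 0->1: VV[0][0]++ -> VV[0]=[3, 0, 0], msg_vec=[3, 0, 0]; VV[1]=max(VV[1],msg_vec) then VV[1][1]++ -> VV[1]=[3, 3, 0]
Event 5: LOCAL 1: VV[1][1]++ -> VV[1]=[3, 4, 0]
Final vectors: VV[0]=[3, 0, 0]; VV[1]=[3, 4, 0]; VV[2]=[1, 2, 1]

Answer: 1 2 1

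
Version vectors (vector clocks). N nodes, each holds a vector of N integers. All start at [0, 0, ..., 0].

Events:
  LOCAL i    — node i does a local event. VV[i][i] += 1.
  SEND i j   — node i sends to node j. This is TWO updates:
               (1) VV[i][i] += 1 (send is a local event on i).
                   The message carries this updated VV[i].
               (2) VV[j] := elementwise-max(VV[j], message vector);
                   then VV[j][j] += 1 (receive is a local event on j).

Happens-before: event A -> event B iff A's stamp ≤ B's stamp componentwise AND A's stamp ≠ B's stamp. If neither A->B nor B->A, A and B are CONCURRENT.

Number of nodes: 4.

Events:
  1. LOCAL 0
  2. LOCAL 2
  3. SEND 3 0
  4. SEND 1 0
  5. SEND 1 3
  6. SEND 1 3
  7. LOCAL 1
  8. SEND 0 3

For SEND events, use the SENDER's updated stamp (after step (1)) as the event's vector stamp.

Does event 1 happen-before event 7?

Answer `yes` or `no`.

Answer: no

Derivation:
Initial: VV[0]=[0, 0, 0, 0]
Initial: VV[1]=[0, 0, 0, 0]
Initial: VV[2]=[0, 0, 0, 0]
Initial: VV[3]=[0, 0, 0, 0]
Event 1: LOCAL 0: VV[0][0]++ -> VV[0]=[1, 0, 0, 0]
Event 2: LOCAL 2: VV[2][2]++ -> VV[2]=[0, 0, 1, 0]
Event 3: SEND 3->0: VV[3][3]++ -> VV[3]=[0, 0, 0, 1], msg_vec=[0, 0, 0, 1]; VV[0]=max(VV[0],msg_vec) then VV[0][0]++ -> VV[0]=[2, 0, 0, 1]
Event 4: SEND 1->0: VV[1][1]++ -> VV[1]=[0, 1, 0, 0], msg_vec=[0, 1, 0, 0]; VV[0]=max(VV[0],msg_vec) then VV[0][0]++ -> VV[0]=[3, 1, 0, 1]
Event 5: SEND 1->3: VV[1][1]++ -> VV[1]=[0, 2, 0, 0], msg_vec=[0, 2, 0, 0]; VV[3]=max(VV[3],msg_vec) then VV[3][3]++ -> VV[3]=[0, 2, 0, 2]
Event 6: SEND 1->3: VV[1][1]++ -> VV[1]=[0, 3, 0, 0], msg_vec=[0, 3, 0, 0]; VV[3]=max(VV[3],msg_vec) then VV[3][3]++ -> VV[3]=[0, 3, 0, 3]
Event 7: LOCAL 1: VV[1][1]++ -> VV[1]=[0, 4, 0, 0]
Event 8: SEND 0->3: VV[0][0]++ -> VV[0]=[4, 1, 0, 1], msg_vec=[4, 1, 0, 1]; VV[3]=max(VV[3],msg_vec) then VV[3][3]++ -> VV[3]=[4, 3, 0, 4]
Event 1 stamp: [1, 0, 0, 0]
Event 7 stamp: [0, 4, 0, 0]
[1, 0, 0, 0] <= [0, 4, 0, 0]? False. Equal? False. Happens-before: False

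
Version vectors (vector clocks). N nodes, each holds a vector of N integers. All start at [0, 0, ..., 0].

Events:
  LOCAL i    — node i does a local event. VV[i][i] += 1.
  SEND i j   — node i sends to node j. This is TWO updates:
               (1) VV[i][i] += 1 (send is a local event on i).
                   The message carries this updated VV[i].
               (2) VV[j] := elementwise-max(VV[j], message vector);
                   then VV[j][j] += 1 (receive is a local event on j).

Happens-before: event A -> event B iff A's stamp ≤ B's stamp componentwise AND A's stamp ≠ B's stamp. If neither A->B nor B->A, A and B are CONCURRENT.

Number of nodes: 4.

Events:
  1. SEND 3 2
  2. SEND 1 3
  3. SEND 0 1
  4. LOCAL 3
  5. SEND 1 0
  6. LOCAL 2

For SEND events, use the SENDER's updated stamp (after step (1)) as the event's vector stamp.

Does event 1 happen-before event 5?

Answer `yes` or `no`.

Initial: VV[0]=[0, 0, 0, 0]
Initial: VV[1]=[0, 0, 0, 0]
Initial: VV[2]=[0, 0, 0, 0]
Initial: VV[3]=[0, 0, 0, 0]
Event 1: SEND 3->2: VV[3][3]++ -> VV[3]=[0, 0, 0, 1], msg_vec=[0, 0, 0, 1]; VV[2]=max(VV[2],msg_vec) then VV[2][2]++ -> VV[2]=[0, 0, 1, 1]
Event 2: SEND 1->3: VV[1][1]++ -> VV[1]=[0, 1, 0, 0], msg_vec=[0, 1, 0, 0]; VV[3]=max(VV[3],msg_vec) then VV[3][3]++ -> VV[3]=[0, 1, 0, 2]
Event 3: SEND 0->1: VV[0][0]++ -> VV[0]=[1, 0, 0, 0], msg_vec=[1, 0, 0, 0]; VV[1]=max(VV[1],msg_vec) then VV[1][1]++ -> VV[1]=[1, 2, 0, 0]
Event 4: LOCAL 3: VV[3][3]++ -> VV[3]=[0, 1, 0, 3]
Event 5: SEND 1->0: VV[1][1]++ -> VV[1]=[1, 3, 0, 0], msg_vec=[1, 3, 0, 0]; VV[0]=max(VV[0],msg_vec) then VV[0][0]++ -> VV[0]=[2, 3, 0, 0]
Event 6: LOCAL 2: VV[2][2]++ -> VV[2]=[0, 0, 2, 1]
Event 1 stamp: [0, 0, 0, 1]
Event 5 stamp: [1, 3, 0, 0]
[0, 0, 0, 1] <= [1, 3, 0, 0]? False. Equal? False. Happens-before: False

Answer: no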